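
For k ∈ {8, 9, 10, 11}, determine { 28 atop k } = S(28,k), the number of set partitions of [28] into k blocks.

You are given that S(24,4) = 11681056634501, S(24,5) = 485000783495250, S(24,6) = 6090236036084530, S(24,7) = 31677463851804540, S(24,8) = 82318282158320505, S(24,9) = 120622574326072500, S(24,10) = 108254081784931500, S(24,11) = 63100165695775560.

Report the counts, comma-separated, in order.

392678226281361931131, 1006698291338432496375, 1538533978374777852325, 1501910658871554621690

r25: T_25,5=5×485000783495250+11681056634501=2436684974110751; T_25,6=6×6090236036084530+485000783495250=37026417000002430; T_25,7=7×31677463851804540+6090236036084530=227832482998716310; T_25,8=8×82318282158320505+31677463851804540=690223721118368580; T_25,9=9×120622574326072500+82318282158320505=1167921451092973005; T_25,10=10×108254081784931500+120622574326072500=1203163392175387500; T_25,11=11×63100165695775560+108254081784931500=802355904438462660
r26: T_26,6=6×37026417000002430+2436684974110751=224595186974125331; T_26,7=7×227832482998716310+37026417000002430=1631853797991016600; T_26,8=8×690223721118368580+227832482998716310=5749622251945664950; T_26,9=9×1167921451092973005+690223721118368580=11201516780955125625; T_26,10=10×1203163392175387500+1167921451092973005=13199555372846848005; T_26,11=11×802355904438462660+1203163392175387500=10029078340998476760
r27: T_27,7=7×1631853797991016600+224595186974125331=11647571772911241531; T_27,8=8×5749622251945664950+1631853797991016600=47628831813556336200; T_27,9=9×11201516780955125625+5749622251945664950=106563273280541795575; T_27,10=10×13199555372846848005+11201516780955125625=143197070509423605675; T_27,11=11×10029078340998476760+13199555372846848005=123519417123830092365
r28: T_28,8=8×47628831813556336200+11647571772911241531=392678226281361931131; T_28,9=9×106563273280541795575+47628831813556336200=1006698291338432496375; T_28,10=10×143197070509423605675+106563273280541795575=1538533978374777852325; T_28,11=11×123519417123830092365+143197070509423605675=1501910658871554621690
Read S(28,8) = 392678226281361931131, S(28,9) = 1006698291338432496375, S(28,10) = 1538533978374777852325, S(28,11) = 1501910658871554621690.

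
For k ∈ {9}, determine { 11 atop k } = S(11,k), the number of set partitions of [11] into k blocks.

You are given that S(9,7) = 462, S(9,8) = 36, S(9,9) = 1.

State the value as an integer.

1155

r10: T_10,8=8×36+462=750; T_10,9=9×1+36=45
r11: T_11,9=9×45+750=1155
Read S(11,9) = 1155.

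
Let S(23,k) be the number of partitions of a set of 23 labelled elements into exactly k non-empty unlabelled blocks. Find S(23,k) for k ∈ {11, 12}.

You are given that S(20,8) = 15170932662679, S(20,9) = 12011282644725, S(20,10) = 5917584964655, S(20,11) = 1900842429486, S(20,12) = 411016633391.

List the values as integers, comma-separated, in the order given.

row 21: T[21][9]=9·12011282644725+15170932662679=123272476465204  T[21][10]=10·5917584964655+12011282644725=71187132291275  T[21][11]=11·1900842429486+5917584964655=26826851689001  T[21][12]=12·411016633391+1900842429486=6833042030178
row 22: T[22][10]=10·71187132291275+123272476465204=835143799377954  T[22][11]=11·26826851689001+71187132291275=366282500870286  T[22][12]=12·6833042030178+26826851689001=108823356051137
row 23: T[23][11]=11·366282500870286+835143799377954=4864251308951100  T[23][12]=12·108823356051137+366282500870286=1672162773483930
Read S(23,11) = 4864251308951100, S(23,12) = 1672162773483930.

4864251308951100, 1672162773483930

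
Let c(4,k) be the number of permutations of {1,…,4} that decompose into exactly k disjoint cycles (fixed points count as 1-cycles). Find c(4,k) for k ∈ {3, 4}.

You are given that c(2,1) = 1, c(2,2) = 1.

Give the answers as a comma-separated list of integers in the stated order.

6, 1

i=3: T(3,2)=1+2·1=3 | T(3,3)=1+2·0=1
i=4: T(4,3)=3+3·1=6 | T(4,4)=1+3·0=1
Read c(4,3) = 6, c(4,4) = 1.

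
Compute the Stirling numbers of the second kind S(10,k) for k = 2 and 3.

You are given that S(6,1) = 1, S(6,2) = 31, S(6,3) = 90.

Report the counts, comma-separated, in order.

[7] T[7,1]:1*1+0=1 · T[7,2]:2*31+1=63 · T[7,3]:3*90+31=301
[8] T[8,1]:1*1+0=1 · T[8,2]:2*63+1=127 · T[8,3]:3*301+63=966
[9] T[9,1]:1*1+0=1 · T[9,2]:2*127+1=255 · T[9,3]:3*966+127=3025
[10] T[10,2]:2*255+1=511 · T[10,3]:3*3025+255=9330
Read S(10,2) = 511, S(10,3) = 9330.

511, 9330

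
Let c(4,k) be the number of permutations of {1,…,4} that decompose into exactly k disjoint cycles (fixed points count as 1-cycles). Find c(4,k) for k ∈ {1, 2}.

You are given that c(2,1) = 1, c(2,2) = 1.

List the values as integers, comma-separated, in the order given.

row 3: T[3][1]=2·1+0=2  T[3][2]=2·1+1=3
row 4: T[4][1]=3·2+0=6  T[4][2]=3·3+2=11
Read c(4,1) = 6, c(4,2) = 11.

6, 11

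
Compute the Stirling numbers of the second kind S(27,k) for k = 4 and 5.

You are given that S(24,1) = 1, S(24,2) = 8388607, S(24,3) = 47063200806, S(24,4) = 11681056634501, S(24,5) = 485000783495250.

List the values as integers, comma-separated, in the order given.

749329038535350, 61338207158409090

[25] T[25,2]:2*8388607+1=16777215 · T[25,3]:3*47063200806+8388607=141197991025 · T[25,4]:4*11681056634501+47063200806=46771289738810 · T[25,5]:5*485000783495250+11681056634501=2436684974110751
[26] T[26,3]:3*141197991025+16777215=423610750290 · T[26,4]:4*46771289738810+141197991025=187226356946265 · T[26,5]:5*2436684974110751+46771289738810=12230196160292565
[27] T[27,4]:4*187226356946265+423610750290=749329038535350 · T[27,5]:5*12230196160292565+187226356946265=61338207158409090
Read S(27,4) = 749329038535350, S(27,5) = 61338207158409090.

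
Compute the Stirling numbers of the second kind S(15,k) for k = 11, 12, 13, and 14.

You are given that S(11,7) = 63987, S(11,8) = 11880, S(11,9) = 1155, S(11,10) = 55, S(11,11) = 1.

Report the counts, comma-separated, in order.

r12: T_12,8=8×11880+63987=159027; T_12,9=9×1155+11880=22275; T_12,10=10×55+1155=1705; T_12,11=11×1+55=66; T_12,12=12×0+1=1
r13: T_13,9=9×22275+159027=359502; T_13,10=10×1705+22275=39325; T_13,11=11×66+1705=2431; T_13,12=12×1+66=78; T_13,13=13×0+1=1
r14: T_14,10=10×39325+359502=752752; T_14,11=11×2431+39325=66066; T_14,12=12×78+2431=3367; T_14,13=13×1+78=91; T_14,14=14×0+1=1
r15: T_15,11=11×66066+752752=1479478; T_15,12=12×3367+66066=106470; T_15,13=13×91+3367=4550; T_15,14=14×1+91=105
Read S(15,11) = 1479478, S(15,12) = 106470, S(15,13) = 4550, S(15,14) = 105.

1479478, 106470, 4550, 105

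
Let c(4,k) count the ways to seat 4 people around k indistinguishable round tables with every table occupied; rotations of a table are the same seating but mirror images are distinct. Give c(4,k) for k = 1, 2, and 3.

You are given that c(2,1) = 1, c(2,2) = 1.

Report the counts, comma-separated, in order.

6, 11, 6

row 3: T[3][1]=2·1+0=2  T[3][2]=2·1+1=3  T[3][3]=2·0+1=1
row 4: T[4][1]=3·2+0=6  T[4][2]=3·3+2=11  T[4][3]=3·1+3=6
Read c(4,1) = 6, c(4,2) = 11, c(4,3) = 6.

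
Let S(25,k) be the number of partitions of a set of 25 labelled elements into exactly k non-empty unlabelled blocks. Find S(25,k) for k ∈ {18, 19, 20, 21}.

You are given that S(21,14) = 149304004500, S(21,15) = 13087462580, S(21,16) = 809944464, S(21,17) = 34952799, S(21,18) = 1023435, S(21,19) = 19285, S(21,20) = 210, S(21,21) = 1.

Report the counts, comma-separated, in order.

[22] T[22,15]:15*13087462580+149304004500=345615943200 · T[22,16]:16*809944464+13087462580=26046574004 · T[22,17]:17*34952799+809944464=1404142047 · T[22,18]:18*1023435+34952799=53374629 · T[22,19]:19*19285+1023435=1389850 · T[22,20]:20*210+19285=23485 · T[22,21]:21*1+210=231
[23] T[23,16]:16*26046574004+345615943200=762361127264 · T[23,17]:17*1404142047+26046574004=49916988803 · T[23,18]:18*53374629+1404142047=2364885369 · T[23,19]:19*1389850+53374629=79781779 · T[23,20]:20*23485+1389850=1859550 · T[23,21]:21*231+23485=28336
[24] T[24,17]:17*49916988803+762361127264=1610949936915 · T[24,18]:18*2364885369+49916988803=92484925445 · T[24,19]:19*79781779+2364885369=3880739170 · T[24,20]:20*1859550+79781779=116972779 · T[24,21]:21*28336+1859550=2454606
[25] T[25,18]:18*92484925445+1610949936915=3275678594925 · T[25,19]:19*3880739170+92484925445=166218969675 · T[25,20]:20*116972779+3880739170=6220194750 · T[25,21]:21*2454606+116972779=168519505
Read S(25,18) = 3275678594925, S(25,19) = 166218969675, S(25,20) = 6220194750, S(25,21) = 168519505.

3275678594925, 166218969675, 6220194750, 168519505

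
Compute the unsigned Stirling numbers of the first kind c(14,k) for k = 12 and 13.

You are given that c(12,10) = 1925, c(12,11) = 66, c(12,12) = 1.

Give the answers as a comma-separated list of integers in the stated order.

row 13: T[13][11]=12·66+1925=2717  T[13][12]=12·1+66=78  T[13][13]=12·0+1=1
row 14: T[14][12]=13·78+2717=3731  T[14][13]=13·1+78=91
Read c(14,12) = 3731, c(14,13) = 91.

3731, 91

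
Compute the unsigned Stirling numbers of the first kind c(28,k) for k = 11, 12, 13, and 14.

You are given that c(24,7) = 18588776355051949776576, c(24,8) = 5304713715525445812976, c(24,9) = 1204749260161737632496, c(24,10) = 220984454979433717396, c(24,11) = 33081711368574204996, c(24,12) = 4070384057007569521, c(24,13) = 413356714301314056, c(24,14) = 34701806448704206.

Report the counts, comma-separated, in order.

i=25: T(25,8)=18588776355051949776576+24·5304713715525445812976=145901905527662649288000 | T(25,9)=5304713715525445812976+24·1204749260161737632496=34218695959407148992880 | T(25,10)=1204749260161737632496+24·220984454979433717396=6508376179668146850000 | T(25,11)=220984454979433717396+24·33081711368574204996=1014945527825214637300 | T(25,12)=33081711368574204996+24·4070384057007569521=130770928736755873500 | T(25,13)=4070384057007569521+24·413356714301314056=13990945200239106865 | T(25,14)=413356714301314056+24·34701806448704206=1246200069070215000
i=26: T(26,9)=145901905527662649288000+25·34218695959407148992880=1001369304512841374110000 | T(26,10)=34218695959407148992880+25·6508376179668146850000=196928100451110820242880 | T(26,11)=6508376179668146850000+25·1014945527825214637300=31882014375298512782500 | T(26,12)=1014945527825214637300+25·130770928736755873500=4284218746244111474800 | T(26,13)=130770928736755873500+25·13990945200239106865=480544558742733545125 | T(26,14)=13990945200239106865+25·1246200069070215000=45145946926994481865
i=27: T(27,10)=1001369304512841374110000+26·196928100451110820242880=6121499916241722700424880 | T(27,11)=196928100451110820242880+26·31882014375298512782500=1025860474208872152587880 | T(27,12)=31882014375298512782500+26·4284218746244111474800=143271701777645411127300 | T(27,13)=4284218746244111474800+26·480544558742733545125=16778377273555183648050 | T(27,14)=480544558742733545125+26·45145946926994481865=1654339178844590073615
i=28: T(28,11)=6121499916241722700424880+27·1025860474208872152587880=33819732719881270820297640 | T(28,12)=1025860474208872152587880+27·143271701777645411127300=4894196422205298253024980 | T(28,13)=143271701777645411127300+27·16778377273555183648050=596287888163635369624650 | T(28,14)=16778377273555183648050+27·1654339178844590073615=61445535102359115635655
Read c(28,11) = 33819732719881270820297640, c(28,12) = 4894196422205298253024980, c(28,13) = 596287888163635369624650, c(28,14) = 61445535102359115635655.

33819732719881270820297640, 4894196422205298253024980, 596287888163635369624650, 61445535102359115635655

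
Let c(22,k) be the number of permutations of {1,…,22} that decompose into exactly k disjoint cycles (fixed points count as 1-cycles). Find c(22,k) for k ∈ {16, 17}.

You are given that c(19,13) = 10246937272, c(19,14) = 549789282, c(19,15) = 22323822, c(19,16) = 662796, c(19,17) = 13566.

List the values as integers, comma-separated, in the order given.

row 20: T[20][14]=19·549789282+10246937272=20692933630  T[20][15]=19·22323822+549789282=973941900  T[20][16]=19·662796+22323822=34916946  T[20][17]=19·13566+662796=920550
row 21: T[21][15]=20·973941900+20692933630=40171771630  T[21][16]=20·34916946+973941900=1672280820  T[21][17]=20·920550+34916946=53327946
row 22: T[22][16]=21·1672280820+40171771630=75289668850  T[22][17]=21·53327946+1672280820=2792167686
Read c(22,16) = 75289668850, c(22,17) = 2792167686.

75289668850, 2792167686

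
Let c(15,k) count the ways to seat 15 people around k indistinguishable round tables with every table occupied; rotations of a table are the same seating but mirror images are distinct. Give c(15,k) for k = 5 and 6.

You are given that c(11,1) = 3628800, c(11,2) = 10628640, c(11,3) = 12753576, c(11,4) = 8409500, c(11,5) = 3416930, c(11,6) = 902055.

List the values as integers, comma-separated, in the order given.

159721605680, 56663366760

[12] T[12,2]:11*10628640+3628800=120543840 · T[12,3]:11*12753576+10628640=150917976 · T[12,4]:11*8409500+12753576=105258076 · T[12,5]:11*3416930+8409500=45995730 · T[12,6]:11*902055+3416930=13339535
[13] T[13,3]:12*150917976+120543840=1931559552 · T[13,4]:12*105258076+150917976=1414014888 · T[13,5]:12*45995730+105258076=657206836 · T[13,6]:12*13339535+45995730=206070150
[14] T[14,4]:13*1414014888+1931559552=20313753096 · T[14,5]:13*657206836+1414014888=9957703756 · T[14,6]:13*206070150+657206836=3336118786
[15] T[15,5]:14*9957703756+20313753096=159721605680 · T[15,6]:14*3336118786+9957703756=56663366760
Read c(15,5) = 159721605680, c(15,6) = 56663366760.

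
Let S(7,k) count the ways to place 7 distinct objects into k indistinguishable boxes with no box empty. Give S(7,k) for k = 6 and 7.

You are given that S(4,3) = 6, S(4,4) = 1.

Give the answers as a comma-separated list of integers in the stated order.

@5  (5,4):1·4+6→10, (5,5):0·5+1→1
@6  (6,5):1·5+10→15, (6,6):0·6+1→1
@7  (7,6):1·6+15→21, (7,7):0·7+1→1
Read S(7,6) = 21, S(7,7) = 1.

21, 1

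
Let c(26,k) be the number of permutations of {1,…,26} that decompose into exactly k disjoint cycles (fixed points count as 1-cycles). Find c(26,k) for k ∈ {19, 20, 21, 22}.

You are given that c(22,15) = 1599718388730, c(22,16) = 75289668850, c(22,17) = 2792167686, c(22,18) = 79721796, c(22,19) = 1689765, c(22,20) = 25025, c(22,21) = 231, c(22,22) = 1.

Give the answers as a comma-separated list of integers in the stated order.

22563937825000, 696829576300, 17247104875, 333685495

r23: T_23,16=22×75289668850+1599718388730=3256091103430; T_23,17=22×2792167686+75289668850=136717357942; T_23,18=22×79721796+2792167686=4546047198; T_23,19=22×1689765+79721796=116896626; T_23,20=22×25025+1689765=2240315; T_23,21=22×231+25025=30107; T_23,22=22×1+231=253
r24: T_24,17=23×136717357942+3256091103430=6400590336096; T_24,18=23×4546047198+136717357942=241276443496; T_24,19=23×116896626+4546047198=7234669596; T_24,20=23×2240315+116896626=168423871; T_24,21=23×30107+2240315=2932776; T_24,22=23×253+30107=35926
r25: T_25,18=24×241276443496+6400590336096=12191224980000; T_25,19=24×7234669596+241276443496=414908513800; T_25,20=24×168423871+7234669596=11276842500; T_25,21=24×2932776+168423871=238810495; T_25,22=24×35926+2932776=3795000
r26: T_26,19=25×414908513800+12191224980000=22563937825000; T_26,20=25×11276842500+414908513800=696829576300; T_26,21=25×238810495+11276842500=17247104875; T_26,22=25×3795000+238810495=333685495
Read c(26,19) = 22563937825000, c(26,20) = 696829576300, c(26,21) = 17247104875, c(26,22) = 333685495.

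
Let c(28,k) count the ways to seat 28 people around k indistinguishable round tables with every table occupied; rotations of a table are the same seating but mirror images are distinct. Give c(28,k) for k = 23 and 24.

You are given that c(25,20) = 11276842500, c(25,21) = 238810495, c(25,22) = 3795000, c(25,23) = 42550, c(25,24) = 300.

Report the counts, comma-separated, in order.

row 26: T[26][21]=25·238810495+11276842500=17247104875  T[26][22]=25·3795000+238810495=333685495  T[26][23]=25·42550+3795000=4858750  T[26][24]=25·300+42550=50050
row 27: T[27][22]=26·333685495+17247104875=25922927745  T[27][23]=26·4858750+333685495=460012995  T[27][24]=26·50050+4858750=6160050
row 28: T[28][23]=27·460012995+25922927745=38343278610  T[28][24]=27·6160050+460012995=626334345
Read c(28,23) = 38343278610, c(28,24) = 626334345.

38343278610, 626334345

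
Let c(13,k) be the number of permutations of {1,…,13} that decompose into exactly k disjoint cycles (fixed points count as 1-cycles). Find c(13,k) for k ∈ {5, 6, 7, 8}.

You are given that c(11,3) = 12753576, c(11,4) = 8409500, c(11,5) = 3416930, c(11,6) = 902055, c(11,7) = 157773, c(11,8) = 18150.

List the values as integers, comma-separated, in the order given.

657206836, 206070150, 44990231, 6926634

[12] T[12,4]:11*8409500+12753576=105258076 · T[12,5]:11*3416930+8409500=45995730 · T[12,6]:11*902055+3416930=13339535 · T[12,7]:11*157773+902055=2637558 · T[12,8]:11*18150+157773=357423
[13] T[13,5]:12*45995730+105258076=657206836 · T[13,6]:12*13339535+45995730=206070150 · T[13,7]:12*2637558+13339535=44990231 · T[13,8]:12*357423+2637558=6926634
Read c(13,5) = 657206836, c(13,6) = 206070150, c(13,7) = 44990231, c(13,8) = 6926634.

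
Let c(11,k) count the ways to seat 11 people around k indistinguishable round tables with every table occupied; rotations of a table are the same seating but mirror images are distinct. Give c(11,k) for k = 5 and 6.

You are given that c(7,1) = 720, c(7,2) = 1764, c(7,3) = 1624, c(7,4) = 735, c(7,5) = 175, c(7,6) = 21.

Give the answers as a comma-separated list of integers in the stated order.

3416930, 902055

@8  (8,2):1764·7+720→13068, (8,3):1624·7+1764→13132, (8,4):735·7+1624→6769, (8,5):175·7+735→1960, (8,6):21·7+175→322
@9  (9,3):13132·8+13068→118124, (9,4):6769·8+13132→67284, (9,5):1960·8+6769→22449, (9,6):322·8+1960→4536
@10  (10,4):67284·9+118124→723680, (10,5):22449·9+67284→269325, (10,6):4536·9+22449→63273
@11  (11,5):269325·10+723680→3416930, (11,6):63273·10+269325→902055
Read c(11,5) = 3416930, c(11,6) = 902055.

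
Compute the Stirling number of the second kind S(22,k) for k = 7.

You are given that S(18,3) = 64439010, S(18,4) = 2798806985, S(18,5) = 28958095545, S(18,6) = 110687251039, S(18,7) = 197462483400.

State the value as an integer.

602762379967440

[19] T[19,4]:4*2798806985+64439010=11259666950 · T[19,5]:5*28958095545+2798806985=147589284710 · T[19,6]:6*110687251039+28958095545=693081601779 · T[19,7]:7*197462483400+110687251039=1492924634839
[20] T[20,5]:5*147589284710+11259666950=749206090500 · T[20,6]:6*693081601779+147589284710=4306078895384 · T[20,7]:7*1492924634839+693081601779=11143554045652
[21] T[21,6]:6*4306078895384+749206090500=26585679462804 · T[21,7]:7*11143554045652+4306078895384=82310957214948
[22] T[22,7]:7*82310957214948+26585679462804=602762379967440
Read S(22,7) = 602762379967440.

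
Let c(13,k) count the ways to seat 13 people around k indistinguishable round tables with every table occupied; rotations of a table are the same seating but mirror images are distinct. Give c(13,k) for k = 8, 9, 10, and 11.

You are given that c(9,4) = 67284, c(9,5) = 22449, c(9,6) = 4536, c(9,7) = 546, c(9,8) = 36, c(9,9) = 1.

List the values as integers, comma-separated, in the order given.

6926634, 749463, 55770, 2717

[10] T[10,5]:9*22449+67284=269325 · T[10,6]:9*4536+22449=63273 · T[10,7]:9*546+4536=9450 · T[10,8]:9*36+546=870 · T[10,9]:9*1+36=45 · T[10,10]:9*0+1=1
[11] T[11,6]:10*63273+269325=902055 · T[11,7]:10*9450+63273=157773 · T[11,8]:10*870+9450=18150 · T[11,9]:10*45+870=1320 · T[11,10]:10*1+45=55 · T[11,11]:10*0+1=1
[12] T[12,7]:11*157773+902055=2637558 · T[12,8]:11*18150+157773=357423 · T[12,9]:11*1320+18150=32670 · T[12,10]:11*55+1320=1925 · T[12,11]:11*1+55=66
[13] T[13,8]:12*357423+2637558=6926634 · T[13,9]:12*32670+357423=749463 · T[13,10]:12*1925+32670=55770 · T[13,11]:12*66+1925=2717
Read c(13,8) = 6926634, c(13,9) = 749463, c(13,10) = 55770, c(13,11) = 2717.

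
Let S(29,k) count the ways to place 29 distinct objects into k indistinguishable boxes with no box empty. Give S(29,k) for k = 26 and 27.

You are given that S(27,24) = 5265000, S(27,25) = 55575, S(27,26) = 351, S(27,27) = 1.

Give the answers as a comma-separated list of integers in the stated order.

[28] T[28,25]:25*55575+5265000=6654375 · T[28,26]:26*351+55575=64701 · T[28,27]:27*1+351=378
[29] T[29,26]:26*64701+6654375=8336601 · T[29,27]:27*378+64701=74907
Read S(29,26) = 8336601, S(29,27) = 74907.

8336601, 74907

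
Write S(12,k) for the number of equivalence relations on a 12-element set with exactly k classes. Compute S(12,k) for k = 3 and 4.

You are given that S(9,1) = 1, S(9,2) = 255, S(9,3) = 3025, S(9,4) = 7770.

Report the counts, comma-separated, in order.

86526, 611501

[10] T[10,1]:1*1+0=1 · T[10,2]:2*255+1=511 · T[10,3]:3*3025+255=9330 · T[10,4]:4*7770+3025=34105
[11] T[11,2]:2*511+1=1023 · T[11,3]:3*9330+511=28501 · T[11,4]:4*34105+9330=145750
[12] T[12,3]:3*28501+1023=86526 · T[12,4]:4*145750+28501=611501
Read S(12,3) = 86526, S(12,4) = 611501.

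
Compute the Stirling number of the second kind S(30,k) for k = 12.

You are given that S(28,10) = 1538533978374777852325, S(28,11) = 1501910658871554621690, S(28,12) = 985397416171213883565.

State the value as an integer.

177979707061075333384555

[29] T[29,11]:11*1501910658871554621690+1538533978374777852325=18059551225961878690915 · T[29,12]:12*985397416171213883565+1501910658871554621690=13326679652926121224470
[30] T[30,12]:12*13326679652926121224470+18059551225961878690915=177979707061075333384555
Read S(30,12) = 177979707061075333384555.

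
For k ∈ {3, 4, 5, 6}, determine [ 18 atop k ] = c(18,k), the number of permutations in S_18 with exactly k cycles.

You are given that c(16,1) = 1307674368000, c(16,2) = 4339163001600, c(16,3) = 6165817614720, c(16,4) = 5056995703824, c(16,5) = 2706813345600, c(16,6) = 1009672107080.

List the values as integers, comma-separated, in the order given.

i=17: T(17,2)=1307674368000+16·4339163001600=70734282393600 | T(17,3)=4339163001600+16·6165817614720=102992244837120 | T(17,4)=6165817614720+16·5056995703824=87077748875904 | T(17,5)=5056995703824+16·2706813345600=48366009233424 | T(17,6)=2706813345600+16·1009672107080=18861567058880
i=18: T(18,3)=70734282393600+17·102992244837120=1821602444624640 | T(18,4)=102992244837120+17·87077748875904=1583313975727488 | T(18,5)=87077748875904+17·48366009233424=909299905844112 | T(18,6)=48366009233424+17·18861567058880=369012649234384
Read c(18,3) = 1821602444624640, c(18,4) = 1583313975727488, c(18,5) = 909299905844112, c(18,6) = 369012649234384.

1821602444624640, 1583313975727488, 909299905844112, 369012649234384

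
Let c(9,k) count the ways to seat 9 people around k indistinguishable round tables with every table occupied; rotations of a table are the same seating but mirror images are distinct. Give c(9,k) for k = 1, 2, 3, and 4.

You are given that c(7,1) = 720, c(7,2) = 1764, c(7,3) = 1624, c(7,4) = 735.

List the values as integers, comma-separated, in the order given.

40320, 109584, 118124, 67284

[8] T[8,1]:7*720+0=5040 · T[8,2]:7*1764+720=13068 · T[8,3]:7*1624+1764=13132 · T[8,4]:7*735+1624=6769
[9] T[9,1]:8*5040+0=40320 · T[9,2]:8*13068+5040=109584 · T[9,3]:8*13132+13068=118124 · T[9,4]:8*6769+13132=67284
Read c(9,1) = 40320, c(9,2) = 109584, c(9,3) = 118124, c(9,4) = 67284.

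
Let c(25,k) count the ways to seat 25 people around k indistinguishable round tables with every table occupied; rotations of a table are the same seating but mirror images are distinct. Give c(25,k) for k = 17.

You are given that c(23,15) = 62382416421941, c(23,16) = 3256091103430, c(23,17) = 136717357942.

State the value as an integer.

290886679867135

i=24: T(24,16)=62382416421941+23·3256091103430=137272511800831 | T(24,17)=3256091103430+23·136717357942=6400590336096
i=25: T(25,17)=137272511800831+24·6400590336096=290886679867135
Read c(25,17) = 290886679867135.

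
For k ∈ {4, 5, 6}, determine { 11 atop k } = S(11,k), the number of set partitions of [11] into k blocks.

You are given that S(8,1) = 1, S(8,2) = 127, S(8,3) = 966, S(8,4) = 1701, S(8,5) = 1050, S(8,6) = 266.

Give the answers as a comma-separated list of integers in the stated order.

145750, 246730, 179487

row 9: T[9][2]=2·127+1=255  T[9][3]=3·966+127=3025  T[9][4]=4·1701+966=7770  T[9][5]=5·1050+1701=6951  T[9][6]=6·266+1050=2646
row 10: T[10][3]=3·3025+255=9330  T[10][4]=4·7770+3025=34105  T[10][5]=5·6951+7770=42525  T[10][6]=6·2646+6951=22827
row 11: T[11][4]=4·34105+9330=145750  T[11][5]=5·42525+34105=246730  T[11][6]=6·22827+42525=179487
Read S(11,4) = 145750, S(11,5) = 246730, S(11,6) = 179487.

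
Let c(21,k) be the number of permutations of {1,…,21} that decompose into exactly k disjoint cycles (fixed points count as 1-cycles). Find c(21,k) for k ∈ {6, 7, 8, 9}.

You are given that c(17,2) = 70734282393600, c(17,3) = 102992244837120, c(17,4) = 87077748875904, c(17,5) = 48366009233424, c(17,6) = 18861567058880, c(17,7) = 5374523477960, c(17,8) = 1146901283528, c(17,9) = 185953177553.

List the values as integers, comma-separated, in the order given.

i=18: T(18,3)=70734282393600+17·102992244837120=1821602444624640 | T(18,4)=102992244837120+17·87077748875904=1583313975727488 | T(18,5)=87077748875904+17·48366009233424=909299905844112 | T(18,6)=48366009233424+17·18861567058880=369012649234384 | T(18,7)=18861567058880+17·5374523477960=110228466184200 | T(18,8)=5374523477960+17·1146901283528=24871845297936 | T(18,9)=1146901283528+17·185953177553=4308105301929
i=19: T(19,4)=1821602444624640+18·1583313975727488=30321254007719424 | T(19,5)=1583313975727488+18·909299905844112=17950712280921504 | T(19,6)=909299905844112+18·369012649234384=7551527592063024 | T(19,7)=369012649234384+18·110228466184200=2353125040549984 | T(19,8)=110228466184200+18·24871845297936=557921681547048 | T(19,9)=24871845297936+18·4308105301929=102417740732658
i=20: T(20,5)=30321254007719424+19·17950712280921504=371384787345228000 | T(20,6)=17950712280921504+19·7551527592063024=161429736530118960 | T(20,7)=7551527592063024+19·2353125040549984=52260903362512720 | T(20,8)=2353125040549984+19·557921681547048=12953636989943896 | T(20,9)=557921681547048+19·102417740732658=2503858755467550
i=21: T(21,6)=371384787345228000+20·161429736530118960=3599979517947607200 | T(21,7)=161429736530118960+20·52260903362512720=1206647803780373360 | T(21,8)=52260903362512720+20·12953636989943896=311333643161390640 | T(21,9)=12953636989943896+20·2503858755467550=63030812099294896
Read c(21,6) = 3599979517947607200, c(21,7) = 1206647803780373360, c(21,8) = 311333643161390640, c(21,9) = 63030812099294896.

3599979517947607200, 1206647803780373360, 311333643161390640, 63030812099294896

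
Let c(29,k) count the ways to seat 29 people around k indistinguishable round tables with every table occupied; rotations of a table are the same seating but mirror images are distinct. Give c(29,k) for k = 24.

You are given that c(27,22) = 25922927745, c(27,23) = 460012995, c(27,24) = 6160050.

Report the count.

55880640270

row 28: T[28][23]=27·460012995+25922927745=38343278610  T[28][24]=27·6160050+460012995=626334345
row 29: T[29][24]=28·626334345+38343278610=55880640270
Read c(29,24) = 55880640270.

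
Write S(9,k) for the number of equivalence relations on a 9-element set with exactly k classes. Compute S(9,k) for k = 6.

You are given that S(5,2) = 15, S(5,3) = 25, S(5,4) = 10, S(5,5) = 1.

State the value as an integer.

@6  (6,3):25·3+15→90, (6,4):10·4+25→65, (6,5):1·5+10→15, (6,6):0·6+1→1
@7  (7,4):65·4+90→350, (7,5):15·5+65→140, (7,6):1·6+15→21
@8  (8,5):140·5+350→1050, (8,6):21·6+140→266
@9  (9,6):266·6+1050→2646
Read S(9,6) = 2646.

2646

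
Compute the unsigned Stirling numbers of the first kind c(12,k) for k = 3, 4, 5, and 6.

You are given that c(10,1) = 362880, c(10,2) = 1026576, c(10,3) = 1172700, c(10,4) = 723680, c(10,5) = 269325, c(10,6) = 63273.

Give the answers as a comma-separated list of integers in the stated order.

150917976, 105258076, 45995730, 13339535

i=11: T(11,2)=362880+10·1026576=10628640 | T(11,3)=1026576+10·1172700=12753576 | T(11,4)=1172700+10·723680=8409500 | T(11,5)=723680+10·269325=3416930 | T(11,6)=269325+10·63273=902055
i=12: T(12,3)=10628640+11·12753576=150917976 | T(12,4)=12753576+11·8409500=105258076 | T(12,5)=8409500+11·3416930=45995730 | T(12,6)=3416930+11·902055=13339535
Read c(12,3) = 150917976, c(12,4) = 105258076, c(12,5) = 45995730, c(12,6) = 13339535.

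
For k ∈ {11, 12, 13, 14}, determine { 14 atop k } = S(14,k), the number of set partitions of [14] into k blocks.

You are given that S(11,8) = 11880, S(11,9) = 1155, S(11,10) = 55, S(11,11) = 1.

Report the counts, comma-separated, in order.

66066, 3367, 91, 1

i=12: T(12,9)=11880+9·1155=22275 | T(12,10)=1155+10·55=1705 | T(12,11)=55+11·1=66 | T(12,12)=1+12·0=1
i=13: T(13,10)=22275+10·1705=39325 | T(13,11)=1705+11·66=2431 | T(13,12)=66+12·1=78 | T(13,13)=1+13·0=1
i=14: T(14,11)=39325+11·2431=66066 | T(14,12)=2431+12·78=3367 | T(14,13)=78+13·1=91 | T(14,14)=1+14·0=1
Read S(14,11) = 66066, S(14,12) = 3367, S(14,13) = 91, S(14,14) = 1.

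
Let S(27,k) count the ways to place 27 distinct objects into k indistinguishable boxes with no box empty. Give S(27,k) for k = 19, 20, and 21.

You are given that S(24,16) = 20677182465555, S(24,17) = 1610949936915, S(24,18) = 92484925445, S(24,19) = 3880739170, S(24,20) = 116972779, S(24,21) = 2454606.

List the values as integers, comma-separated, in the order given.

row 25: T[25][17]=17·1610949936915+20677182465555=48063331393110  T[25][18]=18·92484925445+1610949936915=3275678594925  T[25][19]=19·3880739170+92484925445=166218969675  T[25][20]=20·116972779+3880739170=6220194750  T[25][21]=21·2454606+116972779=168519505
row 26: T[26][18]=18·3275678594925+48063331393110=107025546101760  T[26][19]=19·166218969675+3275678594925=6433839018750  T[26][20]=20·6220194750+166218969675=290622864675  T[26][21]=21·168519505+6220194750=9759104355
row 27: T[27][19]=19·6433839018750+107025546101760=229268487458010  T[27][20]=20·290622864675+6433839018750=12246296312250  T[27][21]=21·9759104355+290622864675=495564056130
Read S(27,19) = 229268487458010, S(27,20) = 12246296312250, S(27,21) = 495564056130.

229268487458010, 12246296312250, 495564056130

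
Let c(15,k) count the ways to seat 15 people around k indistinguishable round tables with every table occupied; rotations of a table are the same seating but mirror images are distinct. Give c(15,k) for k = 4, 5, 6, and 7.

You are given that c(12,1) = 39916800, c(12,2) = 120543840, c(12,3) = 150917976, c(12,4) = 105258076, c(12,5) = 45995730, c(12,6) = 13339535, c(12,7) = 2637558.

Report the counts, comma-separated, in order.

row 13: T[13][2]=12·120543840+39916800=1486442880  T[13][3]=12·150917976+120543840=1931559552  T[13][4]=12·105258076+150917976=1414014888  T[13][5]=12·45995730+105258076=657206836  T[13][6]=12·13339535+45995730=206070150  T[13][7]=12·2637558+13339535=44990231
row 14: T[14][3]=13·1931559552+1486442880=26596717056  T[14][4]=13·1414014888+1931559552=20313753096  T[14][5]=13·657206836+1414014888=9957703756  T[14][6]=13·206070150+657206836=3336118786  T[14][7]=13·44990231+206070150=790943153
row 15: T[15][4]=14·20313753096+26596717056=310989260400  T[15][5]=14·9957703756+20313753096=159721605680  T[15][6]=14·3336118786+9957703756=56663366760  T[15][7]=14·790943153+3336118786=14409322928
Read c(15,4) = 310989260400, c(15,5) = 159721605680, c(15,6) = 56663366760, c(15,7) = 14409322928.

310989260400, 159721605680, 56663366760, 14409322928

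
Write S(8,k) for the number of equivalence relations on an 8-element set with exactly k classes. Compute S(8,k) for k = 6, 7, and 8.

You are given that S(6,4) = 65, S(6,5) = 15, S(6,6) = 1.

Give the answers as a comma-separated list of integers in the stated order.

266, 28, 1

row 7: T[7][5]=5·15+65=140  T[7][6]=6·1+15=21  T[7][7]=7·0+1=1
row 8: T[8][6]=6·21+140=266  T[8][7]=7·1+21=28  T[8][8]=8·0+1=1
Read S(8,6) = 266, S(8,7) = 28, S(8,8) = 1.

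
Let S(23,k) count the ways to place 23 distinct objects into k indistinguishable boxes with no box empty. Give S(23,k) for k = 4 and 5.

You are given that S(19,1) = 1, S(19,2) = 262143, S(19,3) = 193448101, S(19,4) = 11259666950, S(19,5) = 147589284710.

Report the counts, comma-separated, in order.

row 20: T[20][1]=1·1+0=1  T[20][2]=2·262143+1=524287  T[20][3]=3·193448101+262143=580606446  T[20][4]=4·11259666950+193448101=45232115901  T[20][5]=5·147589284710+11259666950=749206090500
row 21: T[21][2]=2·524287+1=1048575  T[21][3]=3·580606446+524287=1742343625  T[21][4]=4·45232115901+580606446=181509070050  T[21][5]=5·749206090500+45232115901=3791262568401
row 22: T[22][3]=3·1742343625+1048575=5228079450  T[22][4]=4·181509070050+1742343625=727778623825  T[22][5]=5·3791262568401+181509070050=19137821912055
row 23: T[23][4]=4·727778623825+5228079450=2916342574750  T[23][5]=5·19137821912055+727778623825=96416888184100
Read S(23,4) = 2916342574750, S(23,5) = 96416888184100.

2916342574750, 96416888184100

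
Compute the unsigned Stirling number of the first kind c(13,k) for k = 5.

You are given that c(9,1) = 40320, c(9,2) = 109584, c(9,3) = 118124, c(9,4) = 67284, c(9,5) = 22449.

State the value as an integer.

r10: T_10,2=9×109584+40320=1026576; T_10,3=9×118124+109584=1172700; T_10,4=9×67284+118124=723680; T_10,5=9×22449+67284=269325
r11: T_11,3=10×1172700+1026576=12753576; T_11,4=10×723680+1172700=8409500; T_11,5=10×269325+723680=3416930
r12: T_12,4=11×8409500+12753576=105258076; T_12,5=11×3416930+8409500=45995730
r13: T_13,5=12×45995730+105258076=657206836
Read c(13,5) = 657206836.

657206836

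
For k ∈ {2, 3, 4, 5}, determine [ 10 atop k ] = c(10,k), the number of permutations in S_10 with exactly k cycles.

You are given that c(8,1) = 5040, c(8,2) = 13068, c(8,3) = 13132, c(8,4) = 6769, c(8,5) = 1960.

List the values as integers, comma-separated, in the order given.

i=9: T(9,1)=0+8·5040=40320 | T(9,2)=5040+8·13068=109584 | T(9,3)=13068+8·13132=118124 | T(9,4)=13132+8·6769=67284 | T(9,5)=6769+8·1960=22449
i=10: T(10,2)=40320+9·109584=1026576 | T(10,3)=109584+9·118124=1172700 | T(10,4)=118124+9·67284=723680 | T(10,5)=67284+9·22449=269325
Read c(10,2) = 1026576, c(10,3) = 1172700, c(10,4) = 723680, c(10,5) = 269325.

1026576, 1172700, 723680, 269325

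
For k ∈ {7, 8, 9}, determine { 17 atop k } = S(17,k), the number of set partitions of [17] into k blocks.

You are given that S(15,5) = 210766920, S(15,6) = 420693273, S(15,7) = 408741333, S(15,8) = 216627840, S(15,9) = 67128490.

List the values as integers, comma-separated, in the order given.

i=16: T(16,6)=210766920+6·420693273=2734926558 | T(16,7)=420693273+7·408741333=3281882604 | T(16,8)=408741333+8·216627840=2141764053 | T(16,9)=216627840+9·67128490=820784250
i=17: T(17,7)=2734926558+7·3281882604=25708104786 | T(17,8)=3281882604+8·2141764053=20415995028 | T(17,9)=2141764053+9·820784250=9528822303
Read S(17,7) = 25708104786, S(17,8) = 20415995028, S(17,9) = 9528822303.

25708104786, 20415995028, 9528822303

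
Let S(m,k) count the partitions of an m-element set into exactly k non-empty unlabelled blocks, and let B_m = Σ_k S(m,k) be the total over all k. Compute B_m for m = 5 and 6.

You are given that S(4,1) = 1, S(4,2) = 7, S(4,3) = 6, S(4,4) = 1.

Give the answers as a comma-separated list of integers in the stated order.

52, 203

r5: T_5,1=1×1+0=1; T_5,2=2×7+1=15; T_5,3=3×6+7=25; T_5,4=4×1+6=10; T_5,5=5×0+1=1
r6: T_6,1=1×1+0=1; T_6,2=2×15+1=31; T_6,3=3×25+15=90; T_6,4=4×10+25=65; T_6,5=5×1+10=15; T_6,6=6×0+1=1
B_5 = ΣS(5,k) = 1+15+25+10+1 = 52
B_6 = ΣS(6,k) = 1+31+90+65+15+1 = 203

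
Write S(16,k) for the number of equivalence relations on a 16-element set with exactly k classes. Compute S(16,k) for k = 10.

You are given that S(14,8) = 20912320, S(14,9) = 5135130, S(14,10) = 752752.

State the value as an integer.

[15] T[15,9]:9*5135130+20912320=67128490 · T[15,10]:10*752752+5135130=12662650
[16] T[16,10]:10*12662650+67128490=193754990
Read S(16,10) = 193754990.

193754990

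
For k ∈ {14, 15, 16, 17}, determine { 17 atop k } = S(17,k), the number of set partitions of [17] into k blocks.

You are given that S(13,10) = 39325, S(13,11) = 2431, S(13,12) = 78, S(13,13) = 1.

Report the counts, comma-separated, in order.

@14  (14,11):2431·11+39325→66066, (14,12):78·12+2431→3367, (14,13):1·13+78→91, (14,14):0·14+1→1
@15  (15,12):3367·12+66066→106470, (15,13):91·13+3367→4550, (15,14):1·14+91→105, (15,15):0·15+1→1
@16  (16,13):4550·13+106470→165620, (16,14):105·14+4550→6020, (16,15):1·15+105→120, (16,16):0·16+1→1
@17  (17,14):6020·14+165620→249900, (17,15):120·15+6020→7820, (17,16):1·16+120→136, (17,17):0·17+1→1
Read S(17,14) = 249900, S(17,15) = 7820, S(17,16) = 136, S(17,17) = 1.

249900, 7820, 136, 1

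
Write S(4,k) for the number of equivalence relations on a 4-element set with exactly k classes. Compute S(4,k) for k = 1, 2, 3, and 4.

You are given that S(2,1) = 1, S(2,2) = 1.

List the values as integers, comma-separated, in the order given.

1, 7, 6, 1

row 3: T[3][1]=1·1+0=1  T[3][2]=2·1+1=3  T[3][3]=3·0+1=1
row 4: T[4][1]=1·1+0=1  T[4][2]=2·3+1=7  T[4][3]=3·1+3=6  T[4][4]=4·0+1=1
Read S(4,1) = 1, S(4,2) = 7, S(4,3) = 6, S(4,4) = 1.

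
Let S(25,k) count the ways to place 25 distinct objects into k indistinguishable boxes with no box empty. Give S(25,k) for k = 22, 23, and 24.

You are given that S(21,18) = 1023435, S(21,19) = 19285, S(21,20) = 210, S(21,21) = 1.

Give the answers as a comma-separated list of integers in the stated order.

3200450, 40250, 300

@22  (22,19):19285·19+1023435→1389850, (22,20):210·20+19285→23485, (22,21):1·21+210→231, (22,22):0·22+1→1
@23  (23,20):23485·20+1389850→1859550, (23,21):231·21+23485→28336, (23,22):1·22+231→253, (23,23):0·23+1→1
@24  (24,21):28336·21+1859550→2454606, (24,22):253·22+28336→33902, (24,23):1·23+253→276, (24,24):0·24+1→1
@25  (25,22):33902·22+2454606→3200450, (25,23):276·23+33902→40250, (25,24):1·24+276→300
Read S(25,22) = 3200450, S(25,23) = 40250, S(25,24) = 300.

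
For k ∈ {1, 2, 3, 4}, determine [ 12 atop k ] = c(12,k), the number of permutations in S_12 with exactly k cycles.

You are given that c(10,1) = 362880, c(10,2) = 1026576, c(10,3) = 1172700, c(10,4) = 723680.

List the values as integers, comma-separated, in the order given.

r11: T_11,1=10×362880+0=3628800; T_11,2=10×1026576+362880=10628640; T_11,3=10×1172700+1026576=12753576; T_11,4=10×723680+1172700=8409500
r12: T_12,1=11×3628800+0=39916800; T_12,2=11×10628640+3628800=120543840; T_12,3=11×12753576+10628640=150917976; T_12,4=11×8409500+12753576=105258076
Read c(12,1) = 39916800, c(12,2) = 120543840, c(12,3) = 150917976, c(12,4) = 105258076.

39916800, 120543840, 150917976, 105258076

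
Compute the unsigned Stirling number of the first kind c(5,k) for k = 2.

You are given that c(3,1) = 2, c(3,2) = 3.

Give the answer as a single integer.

row 4: T[4][1]=3·2+0=6  T[4][2]=3·3+2=11
row 5: T[5][2]=4·11+6=50
Read c(5,2) = 50.

50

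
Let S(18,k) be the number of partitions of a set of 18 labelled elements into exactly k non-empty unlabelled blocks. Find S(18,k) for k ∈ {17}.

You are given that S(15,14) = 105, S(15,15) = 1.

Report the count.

r16: T_16,15=15×1+105=120; T_16,16=16×0+1=1
r17: T_17,16=16×1+120=136; T_17,17=17×0+1=1
r18: T_18,17=17×1+136=153
Read S(18,17) = 153.

153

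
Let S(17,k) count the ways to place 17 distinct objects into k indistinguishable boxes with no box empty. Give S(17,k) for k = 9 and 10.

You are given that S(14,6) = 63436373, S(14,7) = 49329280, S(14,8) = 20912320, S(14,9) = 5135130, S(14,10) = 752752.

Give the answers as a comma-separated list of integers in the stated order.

9528822303, 2758334150

i=15: T(15,7)=63436373+7·49329280=408741333 | T(15,8)=49329280+8·20912320=216627840 | T(15,9)=20912320+9·5135130=67128490 | T(15,10)=5135130+10·752752=12662650
i=16: T(16,8)=408741333+8·216627840=2141764053 | T(16,9)=216627840+9·67128490=820784250 | T(16,10)=67128490+10·12662650=193754990
i=17: T(17,9)=2141764053+9·820784250=9528822303 | T(17,10)=820784250+10·193754990=2758334150
Read S(17,9) = 9528822303, S(17,10) = 2758334150.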